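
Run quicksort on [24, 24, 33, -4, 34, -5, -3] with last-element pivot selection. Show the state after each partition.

Partition 1: pivot=-3 at index 2 -> [-4, -5, -3, 24, 34, 24, 33]
Partition 2: pivot=-5 at index 0 -> [-5, -4, -3, 24, 34, 24, 33]
Partition 3: pivot=33 at index 5 -> [-5, -4, -3, 24, 24, 33, 34]
Partition 4: pivot=24 at index 4 -> [-5, -4, -3, 24, 24, 33, 34]


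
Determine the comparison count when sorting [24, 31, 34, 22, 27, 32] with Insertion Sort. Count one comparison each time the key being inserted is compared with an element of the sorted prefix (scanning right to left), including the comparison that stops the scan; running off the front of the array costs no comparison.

Insert 31: 24 <= 31 (stop) = 1 comparison(s) -> [24, 31, 34, 22, 27, 32]
Insert 34: 31 <= 34 (stop) = 1 comparison(s) -> [24, 31, 34, 22, 27, 32]
Insert 22: 34 > 22 (shift), 31 > 22 (shift), 24 > 22 (shift), reached front = 3 comparison(s) -> [22, 24, 31, 34, 27, 32]
Insert 27: 34 > 27 (shift), 31 > 27 (shift), 24 <= 27 (stop) = 3 comparison(s) -> [22, 24, 27, 31, 34, 32]
Insert 32: 34 > 32 (shift), 31 <= 32 (stop) = 2 comparison(s) -> [22, 24, 27, 31, 32, 34]
Total comparisons: 1 + 1 + 3 + 3 + 2 = 10


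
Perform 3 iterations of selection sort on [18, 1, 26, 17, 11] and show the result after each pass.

Pass 1: Select minimum 1 at index 1, swap -> [1, 18, 26, 17, 11]
Pass 2: Select minimum 11 at index 4, swap -> [1, 11, 26, 17, 18]
Pass 3: Select minimum 17 at index 3, swap -> [1, 11, 17, 26, 18]


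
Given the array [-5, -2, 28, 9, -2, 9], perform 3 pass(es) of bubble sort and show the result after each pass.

After pass 1: [-5, -2, 9, -2, 9, 28] (3 swaps)
After pass 2: [-5, -2, -2, 9, 9, 28] (1 swaps)
After pass 3: [-5, -2, -2, 9, 9, 28] (0 swaps)
Total swaps: 4


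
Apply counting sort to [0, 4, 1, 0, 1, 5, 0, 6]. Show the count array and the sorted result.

Count array: [3, 2, 0, 0, 1, 1, 1]
(count[i] = number of elements equal to i)
Cumulative count: [3, 5, 5, 5, 6, 7, 8]
Sorted: [0, 0, 0, 1, 1, 4, 5, 6]


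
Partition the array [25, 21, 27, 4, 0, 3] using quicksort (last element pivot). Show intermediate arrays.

Partition 1: pivot=3 at index 1 -> [0, 3, 27, 4, 25, 21]
Partition 2: pivot=21 at index 3 -> [0, 3, 4, 21, 25, 27]
Partition 3: pivot=27 at index 5 -> [0, 3, 4, 21, 25, 27]


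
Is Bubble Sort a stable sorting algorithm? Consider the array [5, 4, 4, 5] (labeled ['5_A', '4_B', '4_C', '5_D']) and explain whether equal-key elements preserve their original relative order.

Trace Bubble Sort on the labeled array (the key is the number; the letter only tracks identity):
  After pass 1: [4_B, 4_C, 5_A, 5_D]
  After pass 2: [4_B, 4_C, 5_A, 5_D] (no swaps, done)
Final order: [4_B, 4_C, 5_A, 5_D]
Equal keys:
  value 4: originally 4_B, 4_C; after sorting 4_B, 4_C -> order preserved
  value 5: originally 5_A, 5_D; after sorting 5_A, 5_D -> order preserved
All equal keys kept their original relative order. Bubble Sort is stable: it only swaps adjacent elements when the left one is strictly greater, so equal keys never move past each other.
Answer: Stable


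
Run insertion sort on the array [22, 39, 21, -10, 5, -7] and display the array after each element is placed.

First element 22 is already 'sorted'
Insert 39: shifted 0 elements -> [22, 39, 21, -10, 5, -7]
Insert 21: shifted 2 elements -> [21, 22, 39, -10, 5, -7]
Insert -10: shifted 3 elements -> [-10, 21, 22, 39, 5, -7]
Insert 5: shifted 3 elements -> [-10, 5, 21, 22, 39, -7]
Insert -7: shifted 4 elements -> [-10, -7, 5, 21, 22, 39]


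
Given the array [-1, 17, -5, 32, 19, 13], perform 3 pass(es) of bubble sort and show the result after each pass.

After pass 1: [-1, -5, 17, 19, 13, 32] (3 swaps)
After pass 2: [-5, -1, 17, 13, 19, 32] (2 swaps)
After pass 3: [-5, -1, 13, 17, 19, 32] (1 swaps)
Total swaps: 6


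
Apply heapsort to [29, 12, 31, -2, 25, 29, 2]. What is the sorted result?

Build heap: [31, 25, 29, -2, 12, 29, 2]
Extract 31: [29, 25, 29, -2, 12, 2, 31]
Extract 29: [29, 25, 2, -2, 12, 29, 31]
Extract 29: [25, 12, 2, -2, 29, 29, 31]
Extract 25: [12, -2, 2, 25, 29, 29, 31]
Extract 12: [2, -2, 12, 25, 29, 29, 31]
Extract 2: [-2, 2, 12, 25, 29, 29, 31]


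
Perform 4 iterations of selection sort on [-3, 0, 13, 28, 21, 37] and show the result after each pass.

Pass 1: Select minimum -3 at index 0, swap -> [-3, 0, 13, 28, 21, 37]
Pass 2: Select minimum 0 at index 1, swap -> [-3, 0, 13, 28, 21, 37]
Pass 3: Select minimum 13 at index 2, swap -> [-3, 0, 13, 28, 21, 37]
Pass 4: Select minimum 21 at index 4, swap -> [-3, 0, 13, 21, 28, 37]


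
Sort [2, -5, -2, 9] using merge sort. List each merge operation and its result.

Divide and conquer:
  Merge [2] + [-5] -> [-5, 2]
  Merge [-2] + [9] -> [-2, 9]
  Merge [-5, 2] + [-2, 9] -> [-5, -2, 2, 9]


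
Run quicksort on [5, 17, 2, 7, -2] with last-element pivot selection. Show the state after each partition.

Partition 1: pivot=-2 at index 0 -> [-2, 17, 2, 7, 5]
Partition 2: pivot=5 at index 2 -> [-2, 2, 5, 7, 17]
Partition 3: pivot=17 at index 4 -> [-2, 2, 5, 7, 17]


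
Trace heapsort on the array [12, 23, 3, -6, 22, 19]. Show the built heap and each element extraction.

Build heap: [23, 22, 19, -6, 12, 3]
Extract 23: [22, 12, 19, -6, 3, 23]
Extract 22: [19, 12, 3, -6, 22, 23]
Extract 19: [12, -6, 3, 19, 22, 23]
Extract 12: [3, -6, 12, 19, 22, 23]
Extract 3: [-6, 3, 12, 19, 22, 23]


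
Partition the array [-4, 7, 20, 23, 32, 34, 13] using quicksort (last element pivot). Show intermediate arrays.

Partition 1: pivot=13 at index 2 -> [-4, 7, 13, 23, 32, 34, 20]
Partition 2: pivot=7 at index 1 -> [-4, 7, 13, 23, 32, 34, 20]
Partition 3: pivot=20 at index 3 -> [-4, 7, 13, 20, 32, 34, 23]
Partition 4: pivot=23 at index 4 -> [-4, 7, 13, 20, 23, 34, 32]
Partition 5: pivot=32 at index 5 -> [-4, 7, 13, 20, 23, 32, 34]


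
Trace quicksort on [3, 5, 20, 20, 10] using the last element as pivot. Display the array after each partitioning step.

Partition 1: pivot=10 at index 2 -> [3, 5, 10, 20, 20]
Partition 2: pivot=5 at index 1 -> [3, 5, 10, 20, 20]
Partition 3: pivot=20 at index 4 -> [3, 5, 10, 20, 20]


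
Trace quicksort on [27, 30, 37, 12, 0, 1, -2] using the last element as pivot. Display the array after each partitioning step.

Partition 1: pivot=-2 at index 0 -> [-2, 30, 37, 12, 0, 1, 27]
Partition 2: pivot=27 at index 4 -> [-2, 12, 0, 1, 27, 30, 37]
Partition 3: pivot=1 at index 2 -> [-2, 0, 1, 12, 27, 30, 37]
Partition 4: pivot=37 at index 6 -> [-2, 0, 1, 12, 27, 30, 37]


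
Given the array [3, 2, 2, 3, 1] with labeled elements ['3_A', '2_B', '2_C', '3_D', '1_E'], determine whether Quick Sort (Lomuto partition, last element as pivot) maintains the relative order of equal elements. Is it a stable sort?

Trace Quick Sort on the labeled array (the key is the number; the letter only tracks identity):
  Partition indices 0..4 around pivot 1_E -> [1_E, 2_B, 2_C, 3_D, 3_A]
  Partition indices 1..4 around pivot 3_A -> [1_E, 2_B, 2_C, 3_D, 3_A]
  Partition indices 1..3 around pivot 3_D -> [1_E, 2_B, 2_C, 3_D, 3_A]
  Partition indices 1..2 around pivot 2_C -> [1_E, 2_B, 2_C, 3_D, 3_A]
Final order: [1_E, 2_B, 2_C, 3_D, 3_A]
Equal keys:
  value 2: originally 2_B, 2_C; after sorting 2_B, 2_C -> order preserved
  value 3: originally 3_A, 3_D; after sorting 3_D, 3_A -> order changed
Equal keys were reordered, so Quick Sort is not stable: partition swaps elements across long distances and can reorder equal keys. (One such input is enough; an unstable sort may happen to preserve order on other inputs, but it gives no guarantee.)
Answer: Not stable


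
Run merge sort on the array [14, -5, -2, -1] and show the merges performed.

Divide and conquer:
  Merge [14] + [-5] -> [-5, 14]
  Merge [-2] + [-1] -> [-2, -1]
  Merge [-5, 14] + [-2, -1] -> [-5, -2, -1, 14]


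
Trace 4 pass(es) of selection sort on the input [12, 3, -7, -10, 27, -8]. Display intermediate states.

Pass 1: Select minimum -10 at index 3, swap -> [-10, 3, -7, 12, 27, -8]
Pass 2: Select minimum -8 at index 5, swap -> [-10, -8, -7, 12, 27, 3]
Pass 3: Select minimum -7 at index 2, swap -> [-10, -8, -7, 12, 27, 3]
Pass 4: Select minimum 3 at index 5, swap -> [-10, -8, -7, 3, 27, 12]


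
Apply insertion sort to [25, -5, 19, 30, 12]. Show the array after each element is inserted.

First element 25 is already 'sorted'
Insert -5: shifted 1 elements -> [-5, 25, 19, 30, 12]
Insert 19: shifted 1 elements -> [-5, 19, 25, 30, 12]
Insert 30: shifted 0 elements -> [-5, 19, 25, 30, 12]
Insert 12: shifted 3 elements -> [-5, 12, 19, 25, 30]


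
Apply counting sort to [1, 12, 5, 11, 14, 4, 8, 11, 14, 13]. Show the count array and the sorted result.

Count array: [0, 1, 0, 0, 1, 1, 0, 0, 1, 0, 0, 2, 1, 1, 2]
(count[i] = number of elements equal to i)
Cumulative count: [0, 1, 1, 1, 2, 3, 3, 3, 4, 4, 4, 6, 7, 8, 10]
Sorted: [1, 4, 5, 8, 11, 11, 12, 13, 14, 14]


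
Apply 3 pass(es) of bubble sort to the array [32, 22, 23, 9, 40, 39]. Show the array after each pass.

After pass 1: [22, 23, 9, 32, 39, 40] (4 swaps)
After pass 2: [22, 9, 23, 32, 39, 40] (1 swaps)
After pass 3: [9, 22, 23, 32, 39, 40] (1 swaps)
Total swaps: 6


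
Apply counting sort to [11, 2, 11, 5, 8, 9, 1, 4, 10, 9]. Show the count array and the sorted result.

Count array: [0, 1, 1, 0, 1, 1, 0, 0, 1, 2, 1, 2]
(count[i] = number of elements equal to i)
Cumulative count: [0, 1, 2, 2, 3, 4, 4, 4, 5, 7, 8, 10]
Sorted: [1, 2, 4, 5, 8, 9, 9, 10, 11, 11]


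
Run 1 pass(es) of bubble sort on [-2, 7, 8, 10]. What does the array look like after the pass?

After pass 1: [-2, 7, 8, 10] (0 swaps)
Total swaps: 0


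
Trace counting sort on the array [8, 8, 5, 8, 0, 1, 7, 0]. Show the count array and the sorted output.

Count array: [2, 1, 0, 0, 0, 1, 0, 1, 3]
(count[i] = number of elements equal to i)
Cumulative count: [2, 3, 3, 3, 3, 4, 4, 5, 8]
Sorted: [0, 0, 1, 5, 7, 8, 8, 8]


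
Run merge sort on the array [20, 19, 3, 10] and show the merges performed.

Divide and conquer:
  Merge [20] + [19] -> [19, 20]
  Merge [3] + [10] -> [3, 10]
  Merge [19, 20] + [3, 10] -> [3, 10, 19, 20]


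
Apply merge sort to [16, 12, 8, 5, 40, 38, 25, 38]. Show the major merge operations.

Divide and conquer:
  Merge [16] + [12] -> [12, 16]
  Merge [8] + [5] -> [5, 8]
  Merge [12, 16] + [5, 8] -> [5, 8, 12, 16]
  Merge [40] + [38] -> [38, 40]
  Merge [25] + [38] -> [25, 38]
  Merge [38, 40] + [25, 38] -> [25, 38, 38, 40]
  Merge [5, 8, 12, 16] + [25, 38, 38, 40] -> [5, 8, 12, 16, 25, 38, 38, 40]


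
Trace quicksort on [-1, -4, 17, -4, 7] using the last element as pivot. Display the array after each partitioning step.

Partition 1: pivot=7 at index 3 -> [-1, -4, -4, 7, 17]
Partition 2: pivot=-4 at index 1 -> [-4, -4, -1, 7, 17]


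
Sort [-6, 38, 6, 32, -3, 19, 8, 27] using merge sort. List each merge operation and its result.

Divide and conquer:
  Merge [-6] + [38] -> [-6, 38]
  Merge [6] + [32] -> [6, 32]
  Merge [-6, 38] + [6, 32] -> [-6, 6, 32, 38]
  Merge [-3] + [19] -> [-3, 19]
  Merge [8] + [27] -> [8, 27]
  Merge [-3, 19] + [8, 27] -> [-3, 8, 19, 27]
  Merge [-6, 6, 32, 38] + [-3, 8, 19, 27] -> [-6, -3, 6, 8, 19, 27, 32, 38]


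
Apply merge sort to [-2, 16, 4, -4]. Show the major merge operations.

Divide and conquer:
  Merge [-2] + [16] -> [-2, 16]
  Merge [4] + [-4] -> [-4, 4]
  Merge [-2, 16] + [-4, 4] -> [-4, -2, 4, 16]


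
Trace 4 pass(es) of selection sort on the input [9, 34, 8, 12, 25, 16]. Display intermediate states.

Pass 1: Select minimum 8 at index 2, swap -> [8, 34, 9, 12, 25, 16]
Pass 2: Select minimum 9 at index 2, swap -> [8, 9, 34, 12, 25, 16]
Pass 3: Select minimum 12 at index 3, swap -> [8, 9, 12, 34, 25, 16]
Pass 4: Select minimum 16 at index 5, swap -> [8, 9, 12, 16, 25, 34]


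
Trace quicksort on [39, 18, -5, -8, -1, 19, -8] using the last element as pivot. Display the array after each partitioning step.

Partition 1: pivot=-8 at index 1 -> [-8, -8, -5, 39, -1, 19, 18]
Partition 2: pivot=18 at index 4 -> [-8, -8, -5, -1, 18, 19, 39]
Partition 3: pivot=-1 at index 3 -> [-8, -8, -5, -1, 18, 19, 39]
Partition 4: pivot=39 at index 6 -> [-8, -8, -5, -1, 18, 19, 39]


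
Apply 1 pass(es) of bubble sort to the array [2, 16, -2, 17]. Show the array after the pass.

After pass 1: [2, -2, 16, 17] (1 swaps)
Total swaps: 1


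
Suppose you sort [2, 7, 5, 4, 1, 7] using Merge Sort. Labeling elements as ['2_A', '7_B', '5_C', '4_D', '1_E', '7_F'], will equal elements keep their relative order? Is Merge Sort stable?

Trace Merge Sort on the labeled array (the key is the number; the letter only tracks identity):
  Merge [7_B] + [5_C] -> [5_C, 7_B]
  Merge [2_A] + [5_C, 7_B] -> [2_A, 5_C, 7_B]
  Merge [1_E] + [7_F] -> [1_E, 7_F]
  Merge [4_D] + [1_E, 7_F] -> [1_E, 4_D, 7_F]
  Merge [2_A, 5_C, 7_B] + [1_E, 4_D, 7_F] -> [1_E, 2_A, 4_D, 5_C, 7_B, 7_F]
Final order: [1_E, 2_A, 4_D, 5_C, 7_B, 7_F]
Equal keys:
  value 7: originally 7_B, 7_F; after sorting 7_B, 7_F -> order preserved
All equal keys kept their original relative order. Merge Sort is stable: when the heads of the two halves are equal the merge takes from the left half first.
Answer: Stable


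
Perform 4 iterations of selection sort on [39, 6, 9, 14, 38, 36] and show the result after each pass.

Pass 1: Select minimum 6 at index 1, swap -> [6, 39, 9, 14, 38, 36]
Pass 2: Select minimum 9 at index 2, swap -> [6, 9, 39, 14, 38, 36]
Pass 3: Select minimum 14 at index 3, swap -> [6, 9, 14, 39, 38, 36]
Pass 4: Select minimum 36 at index 5, swap -> [6, 9, 14, 36, 38, 39]


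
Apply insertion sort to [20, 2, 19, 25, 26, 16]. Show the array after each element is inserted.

First element 20 is already 'sorted'
Insert 2: shifted 1 elements -> [2, 20, 19, 25, 26, 16]
Insert 19: shifted 1 elements -> [2, 19, 20, 25, 26, 16]
Insert 25: shifted 0 elements -> [2, 19, 20, 25, 26, 16]
Insert 26: shifted 0 elements -> [2, 19, 20, 25, 26, 16]
Insert 16: shifted 4 elements -> [2, 16, 19, 20, 25, 26]


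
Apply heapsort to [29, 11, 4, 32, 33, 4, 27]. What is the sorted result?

Build heap: [33, 32, 27, 29, 11, 4, 4]
Extract 33: [32, 29, 27, 4, 11, 4, 33]
Extract 32: [29, 11, 27, 4, 4, 32, 33]
Extract 29: [27, 11, 4, 4, 29, 32, 33]
Extract 27: [11, 4, 4, 27, 29, 32, 33]
Extract 11: [4, 4, 11, 27, 29, 32, 33]
Extract 4: [4, 4, 11, 27, 29, 32, 33]


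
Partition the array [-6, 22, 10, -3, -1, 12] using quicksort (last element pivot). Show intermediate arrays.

Partition 1: pivot=12 at index 4 -> [-6, 10, -3, -1, 12, 22]
Partition 2: pivot=-1 at index 2 -> [-6, -3, -1, 10, 12, 22]
Partition 3: pivot=-3 at index 1 -> [-6, -3, -1, 10, 12, 22]


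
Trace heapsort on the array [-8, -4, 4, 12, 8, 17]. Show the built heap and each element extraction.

Build heap: [17, 12, 4, -4, 8, -8]
Extract 17: [12, 8, 4, -4, -8, 17]
Extract 12: [8, -4, 4, -8, 12, 17]
Extract 8: [4, -4, -8, 8, 12, 17]
Extract 4: [-4, -8, 4, 8, 12, 17]
Extract -4: [-8, -4, 4, 8, 12, 17]


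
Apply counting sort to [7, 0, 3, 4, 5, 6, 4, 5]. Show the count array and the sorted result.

Count array: [1, 0, 0, 1, 2, 2, 1, 1]
(count[i] = number of elements equal to i)
Cumulative count: [1, 1, 1, 2, 4, 6, 7, 8]
Sorted: [0, 3, 4, 4, 5, 5, 6, 7]


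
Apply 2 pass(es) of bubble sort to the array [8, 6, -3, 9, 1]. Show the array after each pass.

After pass 1: [6, -3, 8, 1, 9] (3 swaps)
After pass 2: [-3, 6, 1, 8, 9] (2 swaps)
Total swaps: 5


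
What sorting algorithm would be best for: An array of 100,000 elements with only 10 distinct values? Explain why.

Best choice: 3-way quicksort or Counting sort
Reason: 3-way (Dutch national flag) partitioning groups every copy of the pivot together, so with only d=10 distinct keys quicksort finishes in O(n log d) expected time, which is effectively linear; counting sort runs in O(n + k) where k is the size of the key range (not the number of distinct values), so it is linear when the 10 values are integers drawn from a small known range


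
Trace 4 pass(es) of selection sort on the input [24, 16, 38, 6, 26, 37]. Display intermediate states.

Pass 1: Select minimum 6 at index 3, swap -> [6, 16, 38, 24, 26, 37]
Pass 2: Select minimum 16 at index 1, swap -> [6, 16, 38, 24, 26, 37]
Pass 3: Select minimum 24 at index 3, swap -> [6, 16, 24, 38, 26, 37]
Pass 4: Select minimum 26 at index 4, swap -> [6, 16, 24, 26, 38, 37]


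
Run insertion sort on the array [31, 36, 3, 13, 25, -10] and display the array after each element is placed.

First element 31 is already 'sorted'
Insert 36: shifted 0 elements -> [31, 36, 3, 13, 25, -10]
Insert 3: shifted 2 elements -> [3, 31, 36, 13, 25, -10]
Insert 13: shifted 2 elements -> [3, 13, 31, 36, 25, -10]
Insert 25: shifted 2 elements -> [3, 13, 25, 31, 36, -10]
Insert -10: shifted 5 elements -> [-10, 3, 13, 25, 31, 36]


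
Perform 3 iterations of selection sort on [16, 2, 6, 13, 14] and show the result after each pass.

Pass 1: Select minimum 2 at index 1, swap -> [2, 16, 6, 13, 14]
Pass 2: Select minimum 6 at index 2, swap -> [2, 6, 16, 13, 14]
Pass 3: Select minimum 13 at index 3, swap -> [2, 6, 13, 16, 14]


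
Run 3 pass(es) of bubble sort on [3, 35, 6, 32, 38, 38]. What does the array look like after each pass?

After pass 1: [3, 6, 32, 35, 38, 38] (2 swaps)
After pass 2: [3, 6, 32, 35, 38, 38] (0 swaps)
After pass 3: [3, 6, 32, 35, 38, 38] (0 swaps)
Total swaps: 2


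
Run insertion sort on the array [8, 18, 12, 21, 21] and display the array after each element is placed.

First element 8 is already 'sorted'
Insert 18: shifted 0 elements -> [8, 18, 12, 21, 21]
Insert 12: shifted 1 elements -> [8, 12, 18, 21, 21]
Insert 21: shifted 0 elements -> [8, 12, 18, 21, 21]
Insert 21: shifted 0 elements -> [8, 12, 18, 21, 21]


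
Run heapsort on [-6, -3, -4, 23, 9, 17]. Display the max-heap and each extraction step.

Build heap: [23, 9, 17, -3, -6, -4]
Extract 23: [17, 9, -4, -3, -6, 23]
Extract 17: [9, -3, -4, -6, 17, 23]
Extract 9: [-3, -6, -4, 9, 17, 23]
Extract -3: [-4, -6, -3, 9, 17, 23]
Extract -4: [-6, -4, -3, 9, 17, 23]


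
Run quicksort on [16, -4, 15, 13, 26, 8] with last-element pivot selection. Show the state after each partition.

Partition 1: pivot=8 at index 1 -> [-4, 8, 15, 13, 26, 16]
Partition 2: pivot=16 at index 4 -> [-4, 8, 15, 13, 16, 26]
Partition 3: pivot=13 at index 2 -> [-4, 8, 13, 15, 16, 26]


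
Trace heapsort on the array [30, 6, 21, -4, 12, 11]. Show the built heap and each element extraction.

Build heap: [30, 12, 21, -4, 6, 11]
Extract 30: [21, 12, 11, -4, 6, 30]
Extract 21: [12, 6, 11, -4, 21, 30]
Extract 12: [11, 6, -4, 12, 21, 30]
Extract 11: [6, -4, 11, 12, 21, 30]
Extract 6: [-4, 6, 11, 12, 21, 30]


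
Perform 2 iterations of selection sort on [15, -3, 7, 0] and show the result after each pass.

Pass 1: Select minimum -3 at index 1, swap -> [-3, 15, 7, 0]
Pass 2: Select minimum 0 at index 3, swap -> [-3, 0, 7, 15]


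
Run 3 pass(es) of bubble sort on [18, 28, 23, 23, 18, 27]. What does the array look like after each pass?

After pass 1: [18, 23, 23, 18, 27, 28] (4 swaps)
After pass 2: [18, 23, 18, 23, 27, 28] (1 swaps)
After pass 3: [18, 18, 23, 23, 27, 28] (1 swaps)
Total swaps: 6


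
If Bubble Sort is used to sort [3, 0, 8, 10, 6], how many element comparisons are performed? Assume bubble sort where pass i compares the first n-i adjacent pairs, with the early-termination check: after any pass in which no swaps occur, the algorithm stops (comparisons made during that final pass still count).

Pass 1: compare adjacent pairs (0,1)..(3,4) = 4 comparison(s), 2 swap(s) -> [0, 3, 8, 6, 10]
Pass 2: compare adjacent pairs (0,1)..(2,3) = 3 comparison(s), 1 swap(s) -> [0, 3, 6, 8, 10]
Pass 3: compare adjacent pairs (0,1)..(1,2) = 2 comparison(s), 0 swap(s) -> [0, 3, 6, 8, 10]
No swaps in this pass, so bubble sort stops here.
Total comparisons: 4 + 3 + 2 = 9


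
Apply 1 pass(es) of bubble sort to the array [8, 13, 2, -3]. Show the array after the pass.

After pass 1: [8, 2, -3, 13] (2 swaps)
Total swaps: 2


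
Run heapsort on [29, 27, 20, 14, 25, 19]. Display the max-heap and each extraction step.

Build heap: [29, 27, 20, 14, 25, 19]
Extract 29: [27, 25, 20, 14, 19, 29]
Extract 27: [25, 19, 20, 14, 27, 29]
Extract 25: [20, 19, 14, 25, 27, 29]
Extract 20: [19, 14, 20, 25, 27, 29]
Extract 19: [14, 19, 20, 25, 27, 29]


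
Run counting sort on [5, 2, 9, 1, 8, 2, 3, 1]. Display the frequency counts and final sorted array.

Count array: [0, 2, 2, 1, 0, 1, 0, 0, 1, 1]
(count[i] = number of elements equal to i)
Cumulative count: [0, 2, 4, 5, 5, 6, 6, 6, 7, 8]
Sorted: [1, 1, 2, 2, 3, 5, 8, 9]


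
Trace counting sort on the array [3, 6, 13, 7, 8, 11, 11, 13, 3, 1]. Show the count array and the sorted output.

Count array: [0, 1, 0, 2, 0, 0, 1, 1, 1, 0, 0, 2, 0, 2]
(count[i] = number of elements equal to i)
Cumulative count: [0, 1, 1, 3, 3, 3, 4, 5, 6, 6, 6, 8, 8, 10]
Sorted: [1, 3, 3, 6, 7, 8, 11, 11, 13, 13]


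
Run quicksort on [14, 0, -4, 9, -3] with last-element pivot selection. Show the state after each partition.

Partition 1: pivot=-3 at index 1 -> [-4, -3, 14, 9, 0]
Partition 2: pivot=0 at index 2 -> [-4, -3, 0, 9, 14]
Partition 3: pivot=14 at index 4 -> [-4, -3, 0, 9, 14]


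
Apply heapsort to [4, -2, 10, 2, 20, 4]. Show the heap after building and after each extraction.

Build heap: [20, 4, 10, 2, -2, 4]
Extract 20: [10, 4, 4, 2, -2, 20]
Extract 10: [4, 2, 4, -2, 10, 20]
Extract 4: [4, 2, -2, 4, 10, 20]
Extract 4: [2, -2, 4, 4, 10, 20]
Extract 2: [-2, 2, 4, 4, 10, 20]


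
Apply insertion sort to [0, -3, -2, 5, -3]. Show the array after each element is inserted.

First element 0 is already 'sorted'
Insert -3: shifted 1 elements -> [-3, 0, -2, 5, -3]
Insert -2: shifted 1 elements -> [-3, -2, 0, 5, -3]
Insert 5: shifted 0 elements -> [-3, -2, 0, 5, -3]
Insert -3: shifted 3 elements -> [-3, -3, -2, 0, 5]


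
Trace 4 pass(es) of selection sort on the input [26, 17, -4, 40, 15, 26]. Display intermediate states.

Pass 1: Select minimum -4 at index 2, swap -> [-4, 17, 26, 40, 15, 26]
Pass 2: Select minimum 15 at index 4, swap -> [-4, 15, 26, 40, 17, 26]
Pass 3: Select minimum 17 at index 4, swap -> [-4, 15, 17, 40, 26, 26]
Pass 4: Select minimum 26 at index 4, swap -> [-4, 15, 17, 26, 40, 26]


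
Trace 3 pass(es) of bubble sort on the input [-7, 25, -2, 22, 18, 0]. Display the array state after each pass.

After pass 1: [-7, -2, 22, 18, 0, 25] (4 swaps)
After pass 2: [-7, -2, 18, 0, 22, 25] (2 swaps)
After pass 3: [-7, -2, 0, 18, 22, 25] (1 swaps)
Total swaps: 7


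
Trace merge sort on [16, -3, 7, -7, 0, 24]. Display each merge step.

Divide and conquer:
  Merge [-3] + [7] -> [-3, 7]
  Merge [16] + [-3, 7] -> [-3, 7, 16]
  Merge [0] + [24] -> [0, 24]
  Merge [-7] + [0, 24] -> [-7, 0, 24]
  Merge [-3, 7, 16] + [-7, 0, 24] -> [-7, -3, 0, 7, 16, 24]


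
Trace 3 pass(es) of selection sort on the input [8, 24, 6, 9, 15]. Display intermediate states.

Pass 1: Select minimum 6 at index 2, swap -> [6, 24, 8, 9, 15]
Pass 2: Select minimum 8 at index 2, swap -> [6, 8, 24, 9, 15]
Pass 3: Select minimum 9 at index 3, swap -> [6, 8, 9, 24, 15]


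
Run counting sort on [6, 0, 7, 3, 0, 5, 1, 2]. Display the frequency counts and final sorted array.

Count array: [2, 1, 1, 1, 0, 1, 1, 1]
(count[i] = number of elements equal to i)
Cumulative count: [2, 3, 4, 5, 5, 6, 7, 8]
Sorted: [0, 0, 1, 2, 3, 5, 6, 7]


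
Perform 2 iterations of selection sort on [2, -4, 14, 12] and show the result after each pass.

Pass 1: Select minimum -4 at index 1, swap -> [-4, 2, 14, 12]
Pass 2: Select minimum 2 at index 1, swap -> [-4, 2, 14, 12]


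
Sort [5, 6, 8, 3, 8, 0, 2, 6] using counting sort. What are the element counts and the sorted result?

Count array: [1, 0, 1, 1, 0, 1, 2, 0, 2]
(count[i] = number of elements equal to i)
Cumulative count: [1, 1, 2, 3, 3, 4, 6, 6, 8]
Sorted: [0, 2, 3, 5, 6, 6, 8, 8]


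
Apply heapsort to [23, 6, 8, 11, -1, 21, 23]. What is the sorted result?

Build heap: [23, 11, 23, 6, -1, 21, 8]
Extract 23: [23, 11, 21, 6, -1, 8, 23]
Extract 23: [21, 11, 8, 6, -1, 23, 23]
Extract 21: [11, 6, 8, -1, 21, 23, 23]
Extract 11: [8, 6, -1, 11, 21, 23, 23]
Extract 8: [6, -1, 8, 11, 21, 23, 23]
Extract 6: [-1, 6, 8, 11, 21, 23, 23]


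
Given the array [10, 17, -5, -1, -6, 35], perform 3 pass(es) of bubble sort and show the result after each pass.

After pass 1: [10, -5, -1, -6, 17, 35] (3 swaps)
After pass 2: [-5, -1, -6, 10, 17, 35] (3 swaps)
After pass 3: [-5, -6, -1, 10, 17, 35] (1 swaps)
Total swaps: 7


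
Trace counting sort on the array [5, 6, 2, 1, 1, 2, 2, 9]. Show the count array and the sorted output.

Count array: [0, 2, 3, 0, 0, 1, 1, 0, 0, 1]
(count[i] = number of elements equal to i)
Cumulative count: [0, 2, 5, 5, 5, 6, 7, 7, 7, 8]
Sorted: [1, 1, 2, 2, 2, 5, 6, 9]


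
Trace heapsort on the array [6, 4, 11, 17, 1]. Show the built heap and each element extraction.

Build heap: [17, 6, 11, 4, 1]
Extract 17: [11, 6, 1, 4, 17]
Extract 11: [6, 4, 1, 11, 17]
Extract 6: [4, 1, 6, 11, 17]
Extract 4: [1, 4, 6, 11, 17]


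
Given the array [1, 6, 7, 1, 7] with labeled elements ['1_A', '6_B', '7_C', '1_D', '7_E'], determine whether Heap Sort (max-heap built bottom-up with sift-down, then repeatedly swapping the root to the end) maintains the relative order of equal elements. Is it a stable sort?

Trace Heap Sort on the labeled array (the key is the number; the letter only tracks identity):
  Build max-heap: [7_E, 6_B, 7_C, 1_D, 1_A]
  Swap root 7_E to index 4, re-heapify first 4 -> [7_C, 6_B, 1_A, 1_D, 7_E]
  Swap root 7_C to index 3, re-heapify first 3 -> [6_B, 1_D, 1_A, 7_C, 7_E]
  Swap root 6_B to index 2, re-heapify first 2 -> [1_A, 1_D, 6_B, 7_C, 7_E]
  Swap root 1_A to index 1, re-heapify first 1 -> [1_D, 1_A, 6_B, 7_C, 7_E]
Final order: [1_D, 1_A, 6_B, 7_C, 7_E]
Equal keys:
  value 1: originally 1_A, 1_D; after sorting 1_D, 1_A -> order changed
  value 7: originally 7_C, 7_E; after sorting 7_C, 7_E -> order preserved
Equal keys were reordered, so Heap Sort is not stable: heap construction and root-to-end swaps move elements without regard to the original order of equal keys. (One such input is enough; an unstable sort may happen to preserve order on other inputs, but it gives no guarantee.)
Answer: Not stable


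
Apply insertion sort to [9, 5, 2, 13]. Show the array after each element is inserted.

First element 9 is already 'sorted'
Insert 5: shifted 1 elements -> [5, 9, 2, 13]
Insert 2: shifted 2 elements -> [2, 5, 9, 13]
Insert 13: shifted 0 elements -> [2, 5, 9, 13]


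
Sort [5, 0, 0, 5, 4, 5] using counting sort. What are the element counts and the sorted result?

Count array: [2, 0, 0, 0, 1, 3]
(count[i] = number of elements equal to i)
Cumulative count: [2, 2, 2, 2, 3, 6]
Sorted: [0, 0, 4, 5, 5, 5]


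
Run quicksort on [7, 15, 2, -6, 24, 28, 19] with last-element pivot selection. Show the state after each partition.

Partition 1: pivot=19 at index 4 -> [7, 15, 2, -6, 19, 28, 24]
Partition 2: pivot=-6 at index 0 -> [-6, 15, 2, 7, 19, 28, 24]
Partition 3: pivot=7 at index 2 -> [-6, 2, 7, 15, 19, 28, 24]
Partition 4: pivot=24 at index 5 -> [-6, 2, 7, 15, 19, 24, 28]


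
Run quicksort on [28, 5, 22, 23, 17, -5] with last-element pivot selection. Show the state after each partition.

Partition 1: pivot=-5 at index 0 -> [-5, 5, 22, 23, 17, 28]
Partition 2: pivot=28 at index 5 -> [-5, 5, 22, 23, 17, 28]
Partition 3: pivot=17 at index 2 -> [-5, 5, 17, 23, 22, 28]
Partition 4: pivot=22 at index 3 -> [-5, 5, 17, 22, 23, 28]


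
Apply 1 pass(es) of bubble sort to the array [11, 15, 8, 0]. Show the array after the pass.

After pass 1: [11, 8, 0, 15] (2 swaps)
Total swaps: 2


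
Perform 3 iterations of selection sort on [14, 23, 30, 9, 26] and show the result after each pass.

Pass 1: Select minimum 9 at index 3, swap -> [9, 23, 30, 14, 26]
Pass 2: Select minimum 14 at index 3, swap -> [9, 14, 30, 23, 26]
Pass 3: Select minimum 23 at index 3, swap -> [9, 14, 23, 30, 26]


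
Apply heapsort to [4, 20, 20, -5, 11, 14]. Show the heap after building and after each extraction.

Build heap: [20, 11, 20, -5, 4, 14]
Extract 20: [20, 11, 14, -5, 4, 20]
Extract 20: [14, 11, 4, -5, 20, 20]
Extract 14: [11, -5, 4, 14, 20, 20]
Extract 11: [4, -5, 11, 14, 20, 20]
Extract 4: [-5, 4, 11, 14, 20, 20]


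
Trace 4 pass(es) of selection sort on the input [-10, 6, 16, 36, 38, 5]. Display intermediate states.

Pass 1: Select minimum -10 at index 0, swap -> [-10, 6, 16, 36, 38, 5]
Pass 2: Select minimum 5 at index 5, swap -> [-10, 5, 16, 36, 38, 6]
Pass 3: Select minimum 6 at index 5, swap -> [-10, 5, 6, 36, 38, 16]
Pass 4: Select minimum 16 at index 5, swap -> [-10, 5, 6, 16, 38, 36]


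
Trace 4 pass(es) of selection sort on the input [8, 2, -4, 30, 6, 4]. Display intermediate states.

Pass 1: Select minimum -4 at index 2, swap -> [-4, 2, 8, 30, 6, 4]
Pass 2: Select minimum 2 at index 1, swap -> [-4, 2, 8, 30, 6, 4]
Pass 3: Select minimum 4 at index 5, swap -> [-4, 2, 4, 30, 6, 8]
Pass 4: Select minimum 6 at index 4, swap -> [-4, 2, 4, 6, 30, 8]


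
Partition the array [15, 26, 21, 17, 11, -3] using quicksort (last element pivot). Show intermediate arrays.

Partition 1: pivot=-3 at index 0 -> [-3, 26, 21, 17, 11, 15]
Partition 2: pivot=15 at index 2 -> [-3, 11, 15, 17, 26, 21]
Partition 3: pivot=21 at index 4 -> [-3, 11, 15, 17, 21, 26]


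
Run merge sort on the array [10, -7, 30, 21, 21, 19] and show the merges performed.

Divide and conquer:
  Merge [-7] + [30] -> [-7, 30]
  Merge [10] + [-7, 30] -> [-7, 10, 30]
  Merge [21] + [19] -> [19, 21]
  Merge [21] + [19, 21] -> [19, 21, 21]
  Merge [-7, 10, 30] + [19, 21, 21] -> [-7, 10, 19, 21, 21, 30]


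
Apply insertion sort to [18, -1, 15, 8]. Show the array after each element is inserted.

First element 18 is already 'sorted'
Insert -1: shifted 1 elements -> [-1, 18, 15, 8]
Insert 15: shifted 1 elements -> [-1, 15, 18, 8]
Insert 8: shifted 2 elements -> [-1, 8, 15, 18]


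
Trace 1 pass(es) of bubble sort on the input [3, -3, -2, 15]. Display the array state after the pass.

After pass 1: [-3, -2, 3, 15] (2 swaps)
Total swaps: 2


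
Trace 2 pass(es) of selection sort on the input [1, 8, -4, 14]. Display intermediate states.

Pass 1: Select minimum -4 at index 2, swap -> [-4, 8, 1, 14]
Pass 2: Select minimum 1 at index 2, swap -> [-4, 1, 8, 14]


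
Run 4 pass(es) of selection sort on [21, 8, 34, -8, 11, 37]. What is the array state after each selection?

Pass 1: Select minimum -8 at index 3, swap -> [-8, 8, 34, 21, 11, 37]
Pass 2: Select minimum 8 at index 1, swap -> [-8, 8, 34, 21, 11, 37]
Pass 3: Select minimum 11 at index 4, swap -> [-8, 8, 11, 21, 34, 37]
Pass 4: Select minimum 21 at index 3, swap -> [-8, 8, 11, 21, 34, 37]


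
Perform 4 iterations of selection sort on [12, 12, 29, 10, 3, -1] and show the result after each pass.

Pass 1: Select minimum -1 at index 5, swap -> [-1, 12, 29, 10, 3, 12]
Pass 2: Select minimum 3 at index 4, swap -> [-1, 3, 29, 10, 12, 12]
Pass 3: Select minimum 10 at index 3, swap -> [-1, 3, 10, 29, 12, 12]
Pass 4: Select minimum 12 at index 4, swap -> [-1, 3, 10, 12, 29, 12]


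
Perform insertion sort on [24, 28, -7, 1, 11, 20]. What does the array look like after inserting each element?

First element 24 is already 'sorted'
Insert 28: shifted 0 elements -> [24, 28, -7, 1, 11, 20]
Insert -7: shifted 2 elements -> [-7, 24, 28, 1, 11, 20]
Insert 1: shifted 2 elements -> [-7, 1, 24, 28, 11, 20]
Insert 11: shifted 2 elements -> [-7, 1, 11, 24, 28, 20]
Insert 20: shifted 2 elements -> [-7, 1, 11, 20, 24, 28]


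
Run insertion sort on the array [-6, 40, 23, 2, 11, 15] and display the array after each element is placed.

First element -6 is already 'sorted'
Insert 40: shifted 0 elements -> [-6, 40, 23, 2, 11, 15]
Insert 23: shifted 1 elements -> [-6, 23, 40, 2, 11, 15]
Insert 2: shifted 2 elements -> [-6, 2, 23, 40, 11, 15]
Insert 11: shifted 2 elements -> [-6, 2, 11, 23, 40, 15]
Insert 15: shifted 2 elements -> [-6, 2, 11, 15, 23, 40]


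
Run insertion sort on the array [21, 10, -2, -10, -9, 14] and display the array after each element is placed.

First element 21 is already 'sorted'
Insert 10: shifted 1 elements -> [10, 21, -2, -10, -9, 14]
Insert -2: shifted 2 elements -> [-2, 10, 21, -10, -9, 14]
Insert -10: shifted 3 elements -> [-10, -2, 10, 21, -9, 14]
Insert -9: shifted 3 elements -> [-10, -9, -2, 10, 21, 14]
Insert 14: shifted 1 elements -> [-10, -9, -2, 10, 14, 21]


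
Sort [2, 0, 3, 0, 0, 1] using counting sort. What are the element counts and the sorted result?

Count array: [3, 1, 1, 1]
(count[i] = number of elements equal to i)
Cumulative count: [3, 4, 5, 6]
Sorted: [0, 0, 0, 1, 2, 3]


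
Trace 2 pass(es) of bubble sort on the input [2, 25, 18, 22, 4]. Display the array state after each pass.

After pass 1: [2, 18, 22, 4, 25] (3 swaps)
After pass 2: [2, 18, 4, 22, 25] (1 swaps)
Total swaps: 4


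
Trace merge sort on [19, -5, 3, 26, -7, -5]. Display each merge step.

Divide and conquer:
  Merge [-5] + [3] -> [-5, 3]
  Merge [19] + [-5, 3] -> [-5, 3, 19]
  Merge [-7] + [-5] -> [-7, -5]
  Merge [26] + [-7, -5] -> [-7, -5, 26]
  Merge [-5, 3, 19] + [-7, -5, 26] -> [-7, -5, -5, 3, 19, 26]


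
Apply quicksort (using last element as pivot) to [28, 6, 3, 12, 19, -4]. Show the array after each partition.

Partition 1: pivot=-4 at index 0 -> [-4, 6, 3, 12, 19, 28]
Partition 2: pivot=28 at index 5 -> [-4, 6, 3, 12, 19, 28]
Partition 3: pivot=19 at index 4 -> [-4, 6, 3, 12, 19, 28]
Partition 4: pivot=12 at index 3 -> [-4, 6, 3, 12, 19, 28]
Partition 5: pivot=3 at index 1 -> [-4, 3, 6, 12, 19, 28]


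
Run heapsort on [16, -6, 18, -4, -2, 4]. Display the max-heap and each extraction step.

Build heap: [18, -2, 16, -4, -6, 4]
Extract 18: [16, -2, 4, -4, -6, 18]
Extract 16: [4, -2, -6, -4, 16, 18]
Extract 4: [-2, -4, -6, 4, 16, 18]
Extract -2: [-4, -6, -2, 4, 16, 18]
Extract -4: [-6, -4, -2, 4, 16, 18]


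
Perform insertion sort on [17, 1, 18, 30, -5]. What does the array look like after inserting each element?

First element 17 is already 'sorted'
Insert 1: shifted 1 elements -> [1, 17, 18, 30, -5]
Insert 18: shifted 0 elements -> [1, 17, 18, 30, -5]
Insert 30: shifted 0 elements -> [1, 17, 18, 30, -5]
Insert -5: shifted 4 elements -> [-5, 1, 17, 18, 30]


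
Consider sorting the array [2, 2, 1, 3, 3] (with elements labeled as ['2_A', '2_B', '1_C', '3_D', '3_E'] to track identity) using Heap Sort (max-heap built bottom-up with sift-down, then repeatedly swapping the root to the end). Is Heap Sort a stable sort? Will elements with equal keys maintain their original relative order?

Trace Heap Sort on the labeled array (the key is the number; the letter only tracks identity):
  Build max-heap: [3_D, 3_E, 1_C, 2_B, 2_A]
  Swap root 3_D to index 4, re-heapify first 4 -> [3_E, 2_A, 1_C, 2_B, 3_D]
  Swap root 3_E to index 3, re-heapify first 3 -> [2_B, 2_A, 1_C, 3_E, 3_D]
  Swap root 2_B to index 2, re-heapify first 2 -> [2_A, 1_C, 2_B, 3_E, 3_D]
  Swap root 2_A to index 1, re-heapify first 1 -> [1_C, 2_A, 2_B, 3_E, 3_D]
Final order: [1_C, 2_A, 2_B, 3_E, 3_D]
Equal keys:
  value 2: originally 2_A, 2_B; after sorting 2_A, 2_B -> order preserved
  value 3: originally 3_D, 3_E; after sorting 3_E, 3_D -> order changed
Equal keys were reordered, so Heap Sort is not stable: heap construction and root-to-end swaps move elements without regard to the original order of equal keys. (One such input is enough; an unstable sort may happen to preserve order on other inputs, but it gives no guarantee.)
Answer: Not stable


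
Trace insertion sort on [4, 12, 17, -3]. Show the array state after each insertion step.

First element 4 is already 'sorted'
Insert 12: shifted 0 elements -> [4, 12, 17, -3]
Insert 17: shifted 0 elements -> [4, 12, 17, -3]
Insert -3: shifted 3 elements -> [-3, 4, 12, 17]


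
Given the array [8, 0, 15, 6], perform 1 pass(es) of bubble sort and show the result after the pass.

After pass 1: [0, 8, 6, 15] (2 swaps)
Total swaps: 2


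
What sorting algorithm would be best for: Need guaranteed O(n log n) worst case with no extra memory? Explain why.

Best choice: Heapsort
Reason: Heapsort is O(n log n) worst case and sorts in-place; quicksort can degrade to O(n^2)


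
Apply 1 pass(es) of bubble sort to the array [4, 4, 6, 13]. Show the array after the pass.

After pass 1: [4, 4, 6, 13] (0 swaps)
Total swaps: 0


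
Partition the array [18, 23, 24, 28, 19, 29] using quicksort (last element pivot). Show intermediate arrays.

Partition 1: pivot=29 at index 5 -> [18, 23, 24, 28, 19, 29]
Partition 2: pivot=19 at index 1 -> [18, 19, 24, 28, 23, 29]
Partition 3: pivot=23 at index 2 -> [18, 19, 23, 28, 24, 29]
Partition 4: pivot=24 at index 3 -> [18, 19, 23, 24, 28, 29]


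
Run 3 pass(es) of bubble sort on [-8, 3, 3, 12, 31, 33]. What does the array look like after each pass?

After pass 1: [-8, 3, 3, 12, 31, 33] (0 swaps)
After pass 2: [-8, 3, 3, 12, 31, 33] (0 swaps)
After pass 3: [-8, 3, 3, 12, 31, 33] (0 swaps)
Total swaps: 0


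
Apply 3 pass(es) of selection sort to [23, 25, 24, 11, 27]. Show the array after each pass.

Pass 1: Select minimum 11 at index 3, swap -> [11, 25, 24, 23, 27]
Pass 2: Select minimum 23 at index 3, swap -> [11, 23, 24, 25, 27]
Pass 3: Select minimum 24 at index 2, swap -> [11, 23, 24, 25, 27]


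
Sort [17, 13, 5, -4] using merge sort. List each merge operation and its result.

Divide and conquer:
  Merge [17] + [13] -> [13, 17]
  Merge [5] + [-4] -> [-4, 5]
  Merge [13, 17] + [-4, 5] -> [-4, 5, 13, 17]


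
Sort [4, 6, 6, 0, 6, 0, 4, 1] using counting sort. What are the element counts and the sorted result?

Count array: [2, 1, 0, 0, 2, 0, 3]
(count[i] = number of elements equal to i)
Cumulative count: [2, 3, 3, 3, 5, 5, 8]
Sorted: [0, 0, 1, 4, 4, 6, 6, 6]


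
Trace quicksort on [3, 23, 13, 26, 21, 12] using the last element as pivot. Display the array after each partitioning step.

Partition 1: pivot=12 at index 1 -> [3, 12, 13, 26, 21, 23]
Partition 2: pivot=23 at index 4 -> [3, 12, 13, 21, 23, 26]
Partition 3: pivot=21 at index 3 -> [3, 12, 13, 21, 23, 26]


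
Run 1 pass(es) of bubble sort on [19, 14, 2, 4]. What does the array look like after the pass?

After pass 1: [14, 2, 4, 19] (3 swaps)
Total swaps: 3


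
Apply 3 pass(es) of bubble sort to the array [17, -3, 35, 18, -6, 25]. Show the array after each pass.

After pass 1: [-3, 17, 18, -6, 25, 35] (4 swaps)
After pass 2: [-3, 17, -6, 18, 25, 35] (1 swaps)
After pass 3: [-3, -6, 17, 18, 25, 35] (1 swaps)
Total swaps: 6


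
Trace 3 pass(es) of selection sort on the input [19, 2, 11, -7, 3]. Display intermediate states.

Pass 1: Select minimum -7 at index 3, swap -> [-7, 2, 11, 19, 3]
Pass 2: Select minimum 2 at index 1, swap -> [-7, 2, 11, 19, 3]
Pass 3: Select minimum 3 at index 4, swap -> [-7, 2, 3, 19, 11]


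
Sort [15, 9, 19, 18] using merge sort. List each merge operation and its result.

Divide and conquer:
  Merge [15] + [9] -> [9, 15]
  Merge [19] + [18] -> [18, 19]
  Merge [9, 15] + [18, 19] -> [9, 15, 18, 19]


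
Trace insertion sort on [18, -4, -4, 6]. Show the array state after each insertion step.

First element 18 is already 'sorted'
Insert -4: shifted 1 elements -> [-4, 18, -4, 6]
Insert -4: shifted 1 elements -> [-4, -4, 18, 6]
Insert 6: shifted 1 elements -> [-4, -4, 6, 18]


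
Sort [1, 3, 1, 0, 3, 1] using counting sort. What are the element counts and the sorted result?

Count array: [1, 3, 0, 2]
(count[i] = number of elements equal to i)
Cumulative count: [1, 4, 4, 6]
Sorted: [0, 1, 1, 1, 3, 3]


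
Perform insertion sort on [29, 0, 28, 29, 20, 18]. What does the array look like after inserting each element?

First element 29 is already 'sorted'
Insert 0: shifted 1 elements -> [0, 29, 28, 29, 20, 18]
Insert 28: shifted 1 elements -> [0, 28, 29, 29, 20, 18]
Insert 29: shifted 0 elements -> [0, 28, 29, 29, 20, 18]
Insert 20: shifted 3 elements -> [0, 20, 28, 29, 29, 18]
Insert 18: shifted 4 elements -> [0, 18, 20, 28, 29, 29]
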